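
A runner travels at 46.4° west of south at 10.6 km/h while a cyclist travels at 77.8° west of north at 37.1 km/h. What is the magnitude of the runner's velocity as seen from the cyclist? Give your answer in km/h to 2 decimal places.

32.35 km/h

Taking east as x and north as y: runner velocity = (-7.676, -7.310) km/h; cyclist velocity = (-36.262, 7.840) km/h.
Velocity of runner relative to cyclist = (-7.676, -7.310) − (-36.262, 7.840) = (28.586, -15.150) km/h.
Magnitude = |(28.586, -15.150)| = 32.352 km/h.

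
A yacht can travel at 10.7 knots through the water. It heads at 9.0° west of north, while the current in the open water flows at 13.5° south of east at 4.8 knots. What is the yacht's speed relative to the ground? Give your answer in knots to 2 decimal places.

Taking east as x and north as y: velocity relative to the water = (-1.674, 10.568) knots; the water relative to ground = (4.667, -1.121) knots.
Velocity relative to ground = (-1.674, 10.568) + (4.667, -1.121) = (2.994, 9.448) knots.
Speed = |(2.994, 9.448)| = 9.911 knots.

9.91 knots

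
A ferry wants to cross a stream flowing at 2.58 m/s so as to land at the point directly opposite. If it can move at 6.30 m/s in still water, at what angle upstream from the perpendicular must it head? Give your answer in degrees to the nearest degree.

24°

To cancel the current, the upstream component of the ferry's velocity must equal the flow: 6.30 sin θ = 2.58.
sin θ = 2.58 / 6.30 = 0.4095.
θ = arcsin(0.4095) = 24.175°.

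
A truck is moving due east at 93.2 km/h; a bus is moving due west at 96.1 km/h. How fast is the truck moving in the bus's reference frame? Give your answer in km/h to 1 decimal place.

Taking east as x and north as y: truck velocity = (93.200, 0.000) km/h; bus velocity = (-96.100, 0.000) km/h.
Velocity of truck relative to bus = (93.200, 0.000) − (-96.100, 0.000) = (189.300, 0.000) km/h.
Magnitude = |(189.300, 0.000)| = 189.300 km/h.

189.3 km/h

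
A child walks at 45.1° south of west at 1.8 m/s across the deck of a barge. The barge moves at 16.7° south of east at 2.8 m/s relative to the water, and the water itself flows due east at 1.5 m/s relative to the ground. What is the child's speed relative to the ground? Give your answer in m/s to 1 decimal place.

In east/north components (m/s): child relative to barge = (-1.271, -1.275); barge relative to water = (2.682, -0.805); water relative to ground = (1.500, 0.000).
Sum = (2.911, -2.080) m/s.
Speed = |(2.911, -2.080)| = 3.578 m/s.

3.6 m/s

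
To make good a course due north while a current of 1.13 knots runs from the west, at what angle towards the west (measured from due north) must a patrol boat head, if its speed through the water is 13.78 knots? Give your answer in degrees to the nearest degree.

The current pushes perpendicular to the desired track; the heading must have a component into the current equal to 1.13 knots: 13.78 sin θ = 1.13.
sin θ = 0.0820, so θ = 4.704°.

5°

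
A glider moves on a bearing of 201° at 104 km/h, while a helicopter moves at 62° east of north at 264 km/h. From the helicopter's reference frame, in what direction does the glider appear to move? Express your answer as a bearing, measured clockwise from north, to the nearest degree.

231°

Taking east as x and north as y: glider velocity = (-37.270, -97.092) km/h; helicopter velocity = (233.098, 123.940) km/h.
Velocity of glider relative to helicopter = (-37.270, -97.092) − (233.098, 123.940) = (-270.368, -221.033) km/h.
Bearing = atan2(-270.37, -221.03) = 230.73° clockwise from north.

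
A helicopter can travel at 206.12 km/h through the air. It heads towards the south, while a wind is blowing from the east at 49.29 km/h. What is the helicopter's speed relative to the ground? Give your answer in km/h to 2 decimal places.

Taking east as x and north as y: velocity relative to the air = (0.000, -206.120) km/h; the air relative to ground = (-49.290, 0.000) km/h.
Velocity relative to ground = (0.000, -206.120) + (-49.290, 0.000) = (-49.290, -206.120) km/h.
Speed = |(-49.290, -206.120)| = 211.931 km/h.

211.93 km/h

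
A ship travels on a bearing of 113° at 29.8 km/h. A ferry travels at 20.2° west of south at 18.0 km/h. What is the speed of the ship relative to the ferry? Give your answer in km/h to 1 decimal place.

Taking east as x and north as y: ship velocity = (27.431, -11.644) km/h; ferry velocity = (-6.215, -16.893) km/h.
Velocity of ship relative to ferry = (27.431, -11.644) − (-6.215, -16.893) = (33.646, 5.249) km/h.
Magnitude = |(33.646, 5.249)| = 34.053 km/h.

34.1 km/h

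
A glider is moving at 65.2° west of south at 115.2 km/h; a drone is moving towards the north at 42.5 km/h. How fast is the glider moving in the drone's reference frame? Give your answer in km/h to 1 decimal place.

138.5 km/h

Taking east as x and north as y: glider velocity = (-104.576, -48.321) km/h; drone velocity = (0.000, 42.500) km/h.
Velocity of glider relative to drone = (-104.576, -48.321) − (0.000, 42.500) = (-104.576, -90.821) km/h.
Magnitude = |(-104.576, -90.821)| = 138.508 km/h.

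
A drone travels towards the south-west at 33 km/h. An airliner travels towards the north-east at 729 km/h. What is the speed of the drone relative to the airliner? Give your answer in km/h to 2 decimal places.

Taking east as x and north as y: drone velocity = (-23.335, -23.335) km/h; airliner velocity = (515.481, 515.481) km/h.
Velocity of drone relative to airliner = (-23.335, -23.335) − (515.481, 515.481) = (-538.815, -538.815) km/h.
Magnitude = |(-538.815, -538.815)| = 762.000 km/h.

762.00 km/h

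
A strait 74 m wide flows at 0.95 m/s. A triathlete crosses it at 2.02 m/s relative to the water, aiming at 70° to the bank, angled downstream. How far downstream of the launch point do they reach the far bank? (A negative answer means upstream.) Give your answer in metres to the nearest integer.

64 m

Perpendicular speed = 1.898 m/s; crossing time = 74 / 1.898 = 38.985 s.
Net downstream speed = 1.641 m/s.
Drift = 1.641 × 38.985 = 63.969 m (downstream).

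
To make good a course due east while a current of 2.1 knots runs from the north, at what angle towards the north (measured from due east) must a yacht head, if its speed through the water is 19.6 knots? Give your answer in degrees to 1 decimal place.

6.2°

The current pushes perpendicular to the desired track; the heading must have a component into the current equal to 2.1 knots: 19.6 sin θ = 2.1.
sin θ = 0.1071, so θ = 6.151°.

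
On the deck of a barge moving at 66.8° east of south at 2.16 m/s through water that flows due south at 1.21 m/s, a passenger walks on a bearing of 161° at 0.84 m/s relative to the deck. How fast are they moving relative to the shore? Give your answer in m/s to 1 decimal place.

In east/north components (m/s): passenger relative to barge = (0.273, -0.794); barge relative to water = (1.985, -0.851); water relative to ground = (0.000, -1.210).
Sum = (2.259, -2.855) m/s.
Speed = |(2.259, -2.855)| = 3.641 m/s.

3.6 m/s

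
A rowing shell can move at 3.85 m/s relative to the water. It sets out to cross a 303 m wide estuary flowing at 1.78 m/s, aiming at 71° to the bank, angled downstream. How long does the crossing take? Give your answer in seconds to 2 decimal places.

The component of the rowing shell's velocity perpendicular to the bank is 3.85 × sin 71° = 3.640 m/s.
The flow acts along the bank and has no component across it.
Time = 303 / 3.640 = 83.236 s.

83.24 s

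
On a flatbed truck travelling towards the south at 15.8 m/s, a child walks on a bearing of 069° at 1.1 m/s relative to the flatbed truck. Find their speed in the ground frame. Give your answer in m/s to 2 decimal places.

15.44 m/s

Taking east as x and north as y: flatbed truck velocity = (0.000, -15.800) m/s; child velocity relative to flatbed truck = (1.027, 0.394) m/s.
Velocity relative to ground = (0.000, -15.800) + (1.027, 0.394) = (1.027, -15.406) m/s.
Speed = |(1.027, -15.406)| = 15.440 m/s.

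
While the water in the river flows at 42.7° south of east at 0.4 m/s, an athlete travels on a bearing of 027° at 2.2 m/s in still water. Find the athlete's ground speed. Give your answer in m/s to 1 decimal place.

Taking east as x and north as y: velocity relative to the water = (0.999, 1.960) m/s; the water relative to ground = (0.294, -0.271) m/s.
Velocity relative to ground = (0.999, 1.960) + (0.294, -0.271) = (1.293, 1.689) m/s.
Speed = |(1.293, 1.689)| = 2.127 m/s.

2.1 m/s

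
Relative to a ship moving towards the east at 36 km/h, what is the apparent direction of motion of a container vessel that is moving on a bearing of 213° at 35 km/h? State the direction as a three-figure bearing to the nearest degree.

242°

Taking east as x and north as y: container vessel velocity = (-19.062, -29.353) km/h; ship velocity = (36.000, 0.000) km/h.
Velocity of container vessel relative to ship = (-19.062, -29.353) − (36.000, 0.000) = (-55.062, -29.353) km/h.
Bearing = atan2(-55.06, -29.35) = 241.94° clockwise from north.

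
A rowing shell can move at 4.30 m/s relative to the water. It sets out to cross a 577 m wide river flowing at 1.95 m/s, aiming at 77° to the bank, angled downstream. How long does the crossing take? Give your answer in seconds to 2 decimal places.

The component of the rowing shell's velocity perpendicular to the bank is 4.30 × sin 77° = 4.190 m/s.
The current is parallel to the bank, so it does not affect the crossing time.
Time = 577 / 4.190 = 137.716 s.

137.72 s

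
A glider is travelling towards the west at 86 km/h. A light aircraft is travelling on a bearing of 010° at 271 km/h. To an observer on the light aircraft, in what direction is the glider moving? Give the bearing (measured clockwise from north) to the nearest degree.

206°

Taking east as x and north as y: glider velocity = (-86.000, 0.000) km/h; light aircraft velocity = (47.059, 266.883) km/h.
Velocity of glider relative to light aircraft = (-86.000, 0.000) − (47.059, 266.883) = (-133.059, -266.883) km/h.
Bearing = atan2(-133.06, -266.88) = 206.50° clockwise from north.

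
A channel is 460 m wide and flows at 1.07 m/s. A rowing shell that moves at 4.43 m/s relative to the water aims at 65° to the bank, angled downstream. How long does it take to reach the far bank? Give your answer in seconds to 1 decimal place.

114.6 s

The component of the rowing shell's velocity perpendicular to the bank is 4.43 × sin 65° = 4.015 m/s.
The flow acts along the bank and has no component across it.
Time = 460 / 4.015 = 114.572 s.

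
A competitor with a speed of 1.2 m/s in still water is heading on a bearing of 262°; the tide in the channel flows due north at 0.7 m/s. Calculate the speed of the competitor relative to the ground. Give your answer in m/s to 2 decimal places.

1.30 m/s

Taking east as x and north as y: velocity relative to the water = (-1.188, -0.167) m/s; the water relative to ground = (0.000, 0.700) m/s.
Velocity relative to ground = (-1.188, -0.167) + (0.000, 0.700) = (-1.188, 0.533) m/s.
Speed = |(-1.188, 0.533)| = 1.302 m/s.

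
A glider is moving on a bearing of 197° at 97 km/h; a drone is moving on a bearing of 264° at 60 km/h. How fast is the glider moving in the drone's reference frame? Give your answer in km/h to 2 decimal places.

Taking east as x and north as y: glider velocity = (-28.360, -92.762) km/h; drone velocity = (-59.671, -6.272) km/h.
Velocity of glider relative to drone = (-28.360, -92.762) − (-59.671, -6.272) = (31.311, -86.490) km/h.
Magnitude = |(31.311, -86.490)| = 91.983 km/h.

91.98 km/h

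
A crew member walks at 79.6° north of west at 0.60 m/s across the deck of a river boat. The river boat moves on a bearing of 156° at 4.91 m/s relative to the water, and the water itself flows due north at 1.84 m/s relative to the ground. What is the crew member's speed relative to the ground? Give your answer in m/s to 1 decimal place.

In east/north components (m/s): crew member relative to river boat = (-0.108, 0.590); river boat relative to water = (1.997, -4.486); water relative to ground = (0.000, 1.840).
Sum = (1.889, -2.055) m/s.
Speed = |(1.889, -2.055)| = 2.791 m/s.

2.8 m/s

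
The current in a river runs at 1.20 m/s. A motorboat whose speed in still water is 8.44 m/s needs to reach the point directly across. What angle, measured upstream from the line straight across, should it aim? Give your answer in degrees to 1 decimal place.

8.2°

To cancel the current, the upstream component of the motorboat's velocity must equal the flow: 8.44 sin θ = 1.20.
sin θ = 1.20 / 8.44 = 0.1422.
θ = arcsin(0.1422) = 8.174°.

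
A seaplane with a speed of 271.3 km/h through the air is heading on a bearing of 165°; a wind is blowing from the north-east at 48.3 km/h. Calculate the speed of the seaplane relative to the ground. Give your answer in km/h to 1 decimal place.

Taking east as x and north as y: velocity relative to the air = (70.218, -262.056) km/h; the air relative to ground = (-34.153, -34.153) km/h.
Velocity relative to ground = (70.218, -262.056) + (-34.153, -34.153) = (36.064, -296.209) km/h.
Speed = |(36.064, -296.209)| = 298.396 km/h.

298.4 km/h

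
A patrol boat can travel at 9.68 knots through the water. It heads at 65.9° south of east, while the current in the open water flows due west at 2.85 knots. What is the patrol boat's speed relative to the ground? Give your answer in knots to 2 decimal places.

Taking east as x and north as y: velocity relative to the water = (3.953, -8.836) knots; the water relative to ground = (-2.850, 0.000) knots.
Velocity relative to ground = (3.953, -8.836) + (-2.850, 0.000) = (1.103, -8.836) knots.
Speed = |(1.103, -8.836)| = 8.905 knots.

8.90 knots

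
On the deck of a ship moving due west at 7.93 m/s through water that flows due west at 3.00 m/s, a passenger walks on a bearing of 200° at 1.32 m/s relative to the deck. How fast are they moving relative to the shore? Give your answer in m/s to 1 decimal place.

In east/north components (m/s): passenger relative to ship = (-0.451, -1.240); ship relative to water = (-7.930, 0.000); water relative to ground = (-3.000, 0.000).
Sum = (-11.381, -1.240) m/s.
Speed = |(-11.381, -1.240)| = 11.449 m/s.

11.4 m/s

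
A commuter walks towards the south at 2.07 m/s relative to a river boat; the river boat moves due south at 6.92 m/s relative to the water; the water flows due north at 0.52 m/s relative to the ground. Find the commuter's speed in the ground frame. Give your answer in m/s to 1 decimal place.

8.5 m/s

In east/north components (m/s): commuter relative to river boat = (0.000, -2.070); river boat relative to water = (0.000, -6.920); water relative to ground = (0.000, 0.520).
Sum = (0.000, -8.470) m/s.
Speed = |(0.000, -8.470)| = 8.470 m/s.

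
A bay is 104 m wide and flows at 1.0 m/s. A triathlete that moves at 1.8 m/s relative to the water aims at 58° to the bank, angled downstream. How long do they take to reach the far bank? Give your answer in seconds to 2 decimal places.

68.13 s

The component of the triathlete's velocity perpendicular to the bank is 1.8 × sin 58° = 1.526 m/s.
Only the cross-stream component determines the crossing time; the current contributes nothing perpendicular to the bank.
Time = 104 / 1.526 = 68.130 s.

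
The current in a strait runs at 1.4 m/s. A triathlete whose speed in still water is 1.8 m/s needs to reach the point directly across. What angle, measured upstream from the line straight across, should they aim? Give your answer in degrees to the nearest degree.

To cancel the current, the upstream component of the triathlete's velocity must equal the flow: 1.8 sin θ = 1.4.
sin θ = 1.4 / 1.8 = 0.7778.
θ = arcsin(0.7778) = 51.058°.

51°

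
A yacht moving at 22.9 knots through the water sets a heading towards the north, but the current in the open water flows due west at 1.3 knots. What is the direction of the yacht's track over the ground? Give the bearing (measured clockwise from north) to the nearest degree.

357°

Taking east as x and north as y: velocity relative to the water = (0.000, 22.900) knots; the water relative to ground = (-1.300, 0.000) knots.
Velocity relative to ground = (0.000, 22.900) + (-1.300, 0.000) = (-1.300, 22.900) knots.
Bearing = atan2(-1.30, 22.90) = 356.75° clockwise from north.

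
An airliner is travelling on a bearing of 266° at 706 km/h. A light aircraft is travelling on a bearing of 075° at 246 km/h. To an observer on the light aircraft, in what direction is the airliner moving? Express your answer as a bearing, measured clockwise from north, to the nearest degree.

263°

Taking east as x and north as y: airliner velocity = (-704.280, -49.248) km/h; light aircraft velocity = (237.618, 63.669) km/h.
Velocity of airliner relative to light aircraft = (-704.280, -49.248) − (237.618, 63.669) = (-941.898, -112.918) km/h.
Bearing = atan2(-941.90, -112.92) = 263.16° clockwise from north.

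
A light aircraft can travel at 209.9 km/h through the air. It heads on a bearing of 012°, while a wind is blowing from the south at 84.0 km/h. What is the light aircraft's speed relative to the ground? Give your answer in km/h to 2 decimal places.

Taking east as x and north as y: velocity relative to the air = (43.641, 205.313) km/h; the air relative to ground = (0.000, 84.000) km/h.
Velocity relative to ground = (43.641, 205.313) + (0.000, 84.000) = (43.641, 289.313) km/h.
Speed = |(43.641, 289.313)| = 292.586 km/h.

292.59 km/h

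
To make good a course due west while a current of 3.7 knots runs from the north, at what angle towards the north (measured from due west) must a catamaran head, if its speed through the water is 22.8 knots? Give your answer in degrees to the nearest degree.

The current pushes perpendicular to the desired track; the heading must have a component into the current equal to 3.7 knots: 22.8 sin θ = 3.7.
sin θ = 0.1623, so θ = 9.339°.

9°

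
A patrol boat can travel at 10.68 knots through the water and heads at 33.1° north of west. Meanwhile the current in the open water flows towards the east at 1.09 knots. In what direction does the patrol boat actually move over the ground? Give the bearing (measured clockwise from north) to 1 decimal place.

306.6°

Taking east as x and north as y: velocity relative to the water = (-8.947, 5.832) knots; the water relative to ground = (1.090, 0.000) knots.
Velocity relative to ground = (-8.947, 5.832) + (1.090, 0.000) = (-7.857, 5.832) knots.
Bearing = atan2(-7.86, 5.83) = 306.59° clockwise from north.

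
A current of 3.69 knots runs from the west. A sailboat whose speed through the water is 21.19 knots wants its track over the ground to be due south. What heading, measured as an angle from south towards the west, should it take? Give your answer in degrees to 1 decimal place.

10.0°

The current pushes perpendicular to the desired track; the heading must have a component into the current equal to 3.69 knots: 21.19 sin θ = 3.69.
sin θ = 0.1741, so θ = 10.029°.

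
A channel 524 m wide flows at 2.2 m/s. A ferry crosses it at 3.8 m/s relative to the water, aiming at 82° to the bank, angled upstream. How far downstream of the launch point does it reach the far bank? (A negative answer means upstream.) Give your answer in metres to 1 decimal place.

Perpendicular speed = 3.763 m/s; crossing time = 524 / 3.763 = 139.250 s.
Net downstream speed = 1.671 m/s.
Drift = 1.671 × 139.250 = 232.706 m (downstream).

232.7 m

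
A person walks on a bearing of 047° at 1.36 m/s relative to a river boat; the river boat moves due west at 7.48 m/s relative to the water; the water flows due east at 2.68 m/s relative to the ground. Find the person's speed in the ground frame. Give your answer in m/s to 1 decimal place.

3.9 m/s

In east/north components (m/s): person relative to river boat = (0.995, 0.928); river boat relative to water = (-7.480, 0.000); water relative to ground = (2.680, 0.000).
Sum = (-3.805, 0.928) m/s.
Speed = |(-3.805, 0.928)| = 3.917 m/s.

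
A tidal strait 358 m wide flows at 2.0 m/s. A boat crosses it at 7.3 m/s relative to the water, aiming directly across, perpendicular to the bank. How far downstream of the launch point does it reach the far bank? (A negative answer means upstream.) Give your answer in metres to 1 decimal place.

Perpendicular speed = 7.300 m/s; crossing time = 358 / 7.300 = 49.041 s.
Net downstream speed = 2.000 m/s.
Drift = 2.000 × 49.041 = 98.082 m (downstream).

98.1 m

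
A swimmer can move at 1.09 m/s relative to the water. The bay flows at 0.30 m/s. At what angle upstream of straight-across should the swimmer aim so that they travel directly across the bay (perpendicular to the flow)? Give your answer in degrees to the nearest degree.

16°

To cancel the current, the upstream component of the swimmer's velocity must equal the flow: 1.09 sin θ = 0.30.
sin θ = 0.30 / 1.09 = 0.2752.
θ = arcsin(0.2752) = 15.976°.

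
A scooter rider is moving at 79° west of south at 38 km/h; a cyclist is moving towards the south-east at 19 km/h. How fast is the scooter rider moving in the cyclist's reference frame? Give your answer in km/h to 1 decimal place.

51.1 km/h

Taking east as x and north as y: scooter rider velocity = (-37.302, -7.251) km/h; cyclist velocity = (13.435, -13.435) km/h.
Velocity of scooter rider relative to cyclist = (-37.302, -7.251) − (13.435, -13.435) = (-50.737, 6.184) km/h.
Magnitude = |(-50.737, 6.184)| = 51.112 km/h.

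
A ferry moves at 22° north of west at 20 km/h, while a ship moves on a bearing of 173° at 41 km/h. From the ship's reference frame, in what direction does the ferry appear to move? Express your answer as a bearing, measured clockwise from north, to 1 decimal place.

Taking east as x and north as y: ferry velocity = (-18.544, 7.492) km/h; ship velocity = (4.997, -40.694) km/h.
Velocity of ferry relative to ship = (-18.544, 7.492) − (4.997, -40.694) = (-23.540, 48.187) km/h.
Bearing = atan2(-23.54, 48.19) = 333.96° clockwise from north.

334.0°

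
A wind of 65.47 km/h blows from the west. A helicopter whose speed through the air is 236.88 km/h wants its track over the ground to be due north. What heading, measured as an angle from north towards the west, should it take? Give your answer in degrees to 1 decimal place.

16.0°

The wind pushes perpendicular to the desired track; the heading must have a component into the wind equal to 65.47 km/h: 236.88 sin θ = 65.47.
sin θ = 0.2764, so θ = 16.045°.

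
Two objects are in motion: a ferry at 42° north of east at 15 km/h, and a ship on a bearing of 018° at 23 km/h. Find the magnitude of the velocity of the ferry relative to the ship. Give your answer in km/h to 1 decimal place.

Taking east as x and north as y: ferry velocity = (11.147, 10.037) km/h; ship velocity = (7.107, 21.874) km/h.
Velocity of ferry relative to ship = (11.147, 10.037) − (7.107, 21.874) = (4.040, -11.837) km/h.
Magnitude = |(4.040, -11.837)| = 12.508 km/h.

12.5 km/h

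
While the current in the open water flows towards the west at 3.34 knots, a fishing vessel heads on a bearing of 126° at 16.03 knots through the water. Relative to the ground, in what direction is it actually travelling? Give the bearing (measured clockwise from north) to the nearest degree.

134°

Taking east as x and north as y: velocity relative to the water = (12.969, -9.422) knots; the water relative to ground = (-3.340, 0.000) knots.
Velocity relative to ground = (12.969, -9.422) + (-3.340, 0.000) = (9.629, -9.422) knots.
Bearing = atan2(9.63, -9.42) = 134.38° clockwise from north.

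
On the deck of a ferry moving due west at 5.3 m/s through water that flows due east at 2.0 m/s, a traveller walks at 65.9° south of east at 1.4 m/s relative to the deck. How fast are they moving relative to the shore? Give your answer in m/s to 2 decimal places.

In east/north components (m/s): traveller relative to ferry = (0.572, -1.278); ferry relative to water = (-5.300, 0.000); water relative to ground = (2.000, 0.000).
Sum = (-2.728, -1.278) m/s.
Speed = |(-2.728, -1.278)| = 3.013 m/s.

3.01 m/s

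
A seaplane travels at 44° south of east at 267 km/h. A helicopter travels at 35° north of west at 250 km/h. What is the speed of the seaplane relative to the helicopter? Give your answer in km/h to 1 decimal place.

515.4 km/h

Taking east as x and north as y: seaplane velocity = (192.064, -185.474) km/h; helicopter velocity = (-204.788, 143.394) km/h.
Velocity of seaplane relative to helicopter = (192.064, -185.474) − (-204.788, 143.394) = (396.852, -328.868) km/h.
Magnitude = |(396.852, -328.868)| = 515.408 km/h.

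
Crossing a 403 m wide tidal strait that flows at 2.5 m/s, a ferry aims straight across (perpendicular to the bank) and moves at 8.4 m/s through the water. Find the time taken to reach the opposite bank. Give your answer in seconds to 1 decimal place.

The component of the ferry's velocity perpendicular to the bank is 8.4 m/s.
The current is parallel to the bank, so it does not affect the crossing time.
Time = 403 / 8.400 = 47.976 s.

48.0 s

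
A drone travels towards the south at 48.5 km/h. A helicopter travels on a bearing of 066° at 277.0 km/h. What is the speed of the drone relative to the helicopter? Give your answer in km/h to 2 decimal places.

Taking east as x and north as y: drone velocity = (0.000, -48.500) km/h; helicopter velocity = (253.052, 112.666) km/h.
Velocity of drone relative to helicopter = (0.000, -48.500) − (253.052, 112.666) = (-253.052, -161.166) km/h.
Magnitude = |(-253.052, -161.166)| = 300.016 km/h.

300.02 km/h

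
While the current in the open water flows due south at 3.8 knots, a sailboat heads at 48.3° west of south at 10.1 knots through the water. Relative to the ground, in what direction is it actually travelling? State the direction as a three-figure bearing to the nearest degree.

216°

Taking east as x and north as y: velocity relative to the water = (-7.541, -6.719) knots; the water relative to ground = (0.000, -3.800) knots.
Velocity relative to ground = (-7.541, -6.719) + (0.000, -3.800) = (-7.541, -10.519) knots.
Bearing = atan2(-7.54, -10.52) = 215.64° clockwise from north.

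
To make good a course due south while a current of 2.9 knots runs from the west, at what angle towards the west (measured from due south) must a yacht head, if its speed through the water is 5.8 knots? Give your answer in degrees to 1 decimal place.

30.0°

The current pushes perpendicular to the desired track; the heading must have a component into the current equal to 2.9 knots: 5.8 sin θ = 2.9.
sin θ = 0.5000, so θ = 30.000°.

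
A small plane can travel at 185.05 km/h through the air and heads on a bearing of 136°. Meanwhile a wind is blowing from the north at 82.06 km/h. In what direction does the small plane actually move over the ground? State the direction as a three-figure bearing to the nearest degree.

Taking east as x and north as y: velocity relative to the air = (128.547, -133.114) km/h; the air relative to ground = (0.000, -82.060) km/h.
Velocity relative to ground = (128.547, -133.114) + (0.000, -82.060) = (128.547, -215.174) km/h.
Bearing = atan2(128.55, -215.17) = 149.15° clockwise from north.

149°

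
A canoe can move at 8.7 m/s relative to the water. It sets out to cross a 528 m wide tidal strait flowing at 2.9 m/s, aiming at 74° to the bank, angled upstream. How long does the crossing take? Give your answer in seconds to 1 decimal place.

The component of the canoe's velocity perpendicular to the bank is 8.7 × sin 74° = 8.363 m/s.
The flow acts along the bank and has no component across it.
Time = 528 / 8.363 = 63.135 s.

63.1 s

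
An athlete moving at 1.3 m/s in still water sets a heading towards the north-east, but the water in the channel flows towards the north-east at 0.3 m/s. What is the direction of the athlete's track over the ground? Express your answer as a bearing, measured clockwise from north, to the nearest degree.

Taking east as x and north as y: velocity relative to the water = (0.919, 0.919) m/s; the water relative to ground = (0.212, 0.212) m/s.
Velocity relative to ground = (0.919, 0.919) + (0.212, 0.212) = (1.131, 1.131) m/s.
Bearing = atan2(1.13, 1.13) = 45.00° clockwise from north.

045°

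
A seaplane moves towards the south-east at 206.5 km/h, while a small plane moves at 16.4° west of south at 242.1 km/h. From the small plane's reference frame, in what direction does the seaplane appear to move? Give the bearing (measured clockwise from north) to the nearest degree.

068°

Taking east as x and north as y: seaplane velocity = (146.018, -146.018) km/h; small plane velocity = (-68.355, -232.250) km/h.
Velocity of seaplane relative to small plane = (146.018, -146.018) − (-68.355, -232.250) = (214.372, 86.232) km/h.
Bearing = atan2(214.37, 86.23) = 68.09° clockwise from north.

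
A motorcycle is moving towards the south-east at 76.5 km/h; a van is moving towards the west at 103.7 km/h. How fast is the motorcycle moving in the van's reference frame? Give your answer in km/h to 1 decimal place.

166.8 km/h

Taking east as x and north as y: motorcycle velocity = (54.094, -54.094) km/h; van velocity = (-103.700, 0.000) km/h.
Velocity of motorcycle relative to van = (54.094, -54.094) − (-103.700, 0.000) = (157.794, -54.094) km/h.
Magnitude = |(157.794, -54.094)| = 166.808 km/h.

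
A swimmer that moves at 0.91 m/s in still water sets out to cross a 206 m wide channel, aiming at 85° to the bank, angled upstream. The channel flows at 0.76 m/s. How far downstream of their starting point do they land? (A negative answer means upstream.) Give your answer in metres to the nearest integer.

Perpendicular speed = 0.907 m/s; crossing time = 206 / 0.907 = 227.238 s.
Net downstream speed = 0.681 m/s.
Drift = 0.681 × 227.238 = 154.678 m (downstream).

155 m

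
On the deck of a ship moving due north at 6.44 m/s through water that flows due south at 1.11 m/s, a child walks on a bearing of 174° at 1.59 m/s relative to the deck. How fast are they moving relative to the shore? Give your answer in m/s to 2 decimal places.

3.75 m/s

In east/north components (m/s): child relative to ship = (0.166, -1.581); ship relative to water = (0.000, 6.440); water relative to ground = (0.000, -1.110).
Sum = (0.166, 3.749) m/s.
Speed = |(0.166, 3.749)| = 3.752 m/s.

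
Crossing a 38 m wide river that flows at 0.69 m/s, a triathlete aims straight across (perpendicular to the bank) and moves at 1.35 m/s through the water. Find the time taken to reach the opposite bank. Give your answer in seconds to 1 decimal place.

The component of the triathlete's velocity perpendicular to the bank is 1.35 m/s.
The flow acts along the bank and has no component across it.
Time = 38 / 1.350 = 28.148 s.

28.1 s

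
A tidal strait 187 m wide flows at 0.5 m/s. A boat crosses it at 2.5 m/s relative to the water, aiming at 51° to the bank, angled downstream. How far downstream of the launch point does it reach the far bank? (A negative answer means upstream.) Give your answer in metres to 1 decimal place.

199.6 m

Perpendicular speed = 1.943 m/s; crossing time = 187 / 1.943 = 96.250 s.
Net downstream speed = 2.073 m/s.
Drift = 2.073 × 96.250 = 199.554 m (downstream).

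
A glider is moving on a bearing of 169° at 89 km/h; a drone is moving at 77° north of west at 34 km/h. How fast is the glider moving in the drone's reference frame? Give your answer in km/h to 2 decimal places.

122.99 km/h

Taking east as x and north as y: glider velocity = (16.982, -87.365) km/h; drone velocity = (-7.648, 33.129) km/h.
Velocity of glider relative to drone = (16.982, -87.365) − (-7.648, 33.129) = (24.630, -120.493) km/h.
Magnitude = |(24.630, -120.493)| = 122.985 km/h.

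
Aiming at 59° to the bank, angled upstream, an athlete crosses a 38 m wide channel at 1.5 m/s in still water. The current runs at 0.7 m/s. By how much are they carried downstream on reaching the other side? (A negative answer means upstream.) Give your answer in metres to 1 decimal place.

Perpendicular speed = 1.286 m/s; crossing time = 38 / 1.286 = 29.555 s.
Net downstream speed = -0.073 m/s.
Drift = -0.073 × 29.555 = -2.144 m (upstream).

-2.1 m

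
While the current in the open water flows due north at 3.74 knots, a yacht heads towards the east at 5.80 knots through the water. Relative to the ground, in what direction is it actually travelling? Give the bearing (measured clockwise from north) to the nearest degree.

Taking east as x and north as y: velocity relative to the water = (5.800, 0.000) knots; the water relative to ground = (0.000, 3.740) knots.
Velocity relative to ground = (5.800, 0.000) + (0.000, 3.740) = (5.800, 3.740) knots.
Bearing = atan2(5.80, 3.74) = 57.18° clockwise from north.

057°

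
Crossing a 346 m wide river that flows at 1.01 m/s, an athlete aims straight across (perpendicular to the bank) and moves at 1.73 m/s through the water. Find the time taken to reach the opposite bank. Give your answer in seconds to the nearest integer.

200 s

The component of the athlete's velocity perpendicular to the bank is 1.73 m/s.
The flow acts along the bank and has no component across it.
Time = 346 / 1.730 = 200.000 s.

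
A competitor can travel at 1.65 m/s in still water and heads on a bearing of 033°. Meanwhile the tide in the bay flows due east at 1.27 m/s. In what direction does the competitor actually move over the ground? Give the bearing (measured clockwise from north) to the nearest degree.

Taking east as x and north as y: velocity relative to the water = (0.899, 1.384) m/s; the water relative to ground = (1.270, 0.000) m/s.
Velocity relative to ground = (0.899, 1.384) + (1.270, 0.000) = (2.169, 1.384) m/s.
Bearing = atan2(2.17, 1.38) = 57.46° clockwise from north.

057°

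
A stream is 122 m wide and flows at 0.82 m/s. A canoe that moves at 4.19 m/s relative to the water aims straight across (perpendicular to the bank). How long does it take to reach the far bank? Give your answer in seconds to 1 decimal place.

The component of the canoe's velocity perpendicular to the bank is 4.19 m/s.
The flow acts along the bank and has no component across it.
Time = 122 / 4.190 = 29.117 s.

29.1 s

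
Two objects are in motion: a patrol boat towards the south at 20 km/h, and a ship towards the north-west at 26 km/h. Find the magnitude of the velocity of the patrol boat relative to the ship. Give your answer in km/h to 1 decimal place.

Taking east as x and north as y: patrol boat velocity = (0.000, -20.000) km/h; ship velocity = (-18.385, 18.385) km/h.
Velocity of patrol boat relative to ship = (0.000, -20.000) − (-18.385, 18.385) = (18.385, -38.385) km/h.
Magnitude = |(18.385, -38.385)| = 42.560 km/h.

42.6 km/h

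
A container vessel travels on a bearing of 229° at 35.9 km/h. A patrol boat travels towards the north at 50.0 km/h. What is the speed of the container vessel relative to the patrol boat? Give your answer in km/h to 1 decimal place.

78.4 km/h

Taking east as x and north as y: container vessel velocity = (-27.094, -23.553) km/h; patrol boat velocity = (0.000, 50.000) km/h.
Velocity of container vessel relative to patrol boat = (-27.094, -23.553) − (0.000, 50.000) = (-27.094, -73.553) km/h.
Magnitude = |(-27.094, -73.553)| = 78.384 km/h.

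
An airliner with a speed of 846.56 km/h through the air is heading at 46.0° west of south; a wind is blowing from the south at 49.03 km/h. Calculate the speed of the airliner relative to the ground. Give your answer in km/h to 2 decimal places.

813.27 km/h

Taking east as x and north as y: velocity relative to the air = (-608.964, -588.070) km/h; the air relative to ground = (0.000, 49.030) km/h.
Velocity relative to ground = (-608.964, -588.070) + (0.000, 49.030) = (-608.964, -539.040) km/h.
Speed = |(-608.964, -539.040)| = 813.266 km/h.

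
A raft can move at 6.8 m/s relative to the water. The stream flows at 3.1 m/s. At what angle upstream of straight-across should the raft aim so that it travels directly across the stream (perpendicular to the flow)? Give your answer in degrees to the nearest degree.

To cancel the current, the upstream component of the raft's velocity must equal the flow: 6.8 sin θ = 3.1.
sin θ = 3.1 / 6.8 = 0.4559.
θ = arcsin(0.4559) = 27.122°.

27°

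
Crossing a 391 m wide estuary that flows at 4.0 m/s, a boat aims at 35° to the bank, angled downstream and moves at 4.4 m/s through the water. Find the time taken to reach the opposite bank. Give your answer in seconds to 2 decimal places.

154.93 s

The component of the boat's velocity perpendicular to the bank is 4.4 × sin 35° = 2.524 m/s.
The current is parallel to the bank, so it does not affect the crossing time.
Time = 391 / 2.524 = 154.929 s.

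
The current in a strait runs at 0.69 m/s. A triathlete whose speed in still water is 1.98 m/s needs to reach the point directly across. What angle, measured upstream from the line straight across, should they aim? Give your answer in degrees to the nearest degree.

To cancel the current, the upstream component of the triathlete's velocity must equal the flow: 1.98 sin θ = 0.69.
sin θ = 0.69 / 1.98 = 0.3485.
θ = arcsin(0.3485) = 20.395°.

20°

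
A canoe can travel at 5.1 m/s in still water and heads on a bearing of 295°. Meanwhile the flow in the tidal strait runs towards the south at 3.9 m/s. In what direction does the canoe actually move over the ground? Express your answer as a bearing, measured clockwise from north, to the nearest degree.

249°

Taking east as x and north as y: velocity relative to the water = (-4.622, 2.155) m/s; the water relative to ground = (0.000, -3.900) m/s.
Velocity relative to ground = (-4.622, 2.155) + (0.000, -3.900) = (-4.622, -1.745) m/s.
Bearing = atan2(-4.62, -1.74) = 249.32° clockwise from north.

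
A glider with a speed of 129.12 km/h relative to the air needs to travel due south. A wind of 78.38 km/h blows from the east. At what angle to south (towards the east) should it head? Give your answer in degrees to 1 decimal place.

37.4°

The wind pushes perpendicular to the desired track; the heading must have a component into the wind equal to 78.38 km/h: 129.12 sin θ = 78.38.
sin θ = 0.6070, so θ = 37.375°.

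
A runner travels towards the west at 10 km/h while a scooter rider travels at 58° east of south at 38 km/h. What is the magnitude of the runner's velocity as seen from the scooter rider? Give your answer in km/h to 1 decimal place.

Taking east as x and north as y: runner velocity = (-10.000, 0.000) km/h; scooter rider velocity = (32.226, -20.137) km/h.
Velocity of runner relative to scooter rider = (-10.000, 0.000) − (32.226, -20.137) = (-42.226, 20.137) km/h.
Magnitude = |(-42.226, 20.137)| = 46.782 km/h.

46.8 km/h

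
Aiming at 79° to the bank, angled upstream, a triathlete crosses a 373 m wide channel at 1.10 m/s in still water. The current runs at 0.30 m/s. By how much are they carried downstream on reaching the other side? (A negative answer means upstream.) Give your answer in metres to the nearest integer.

31 m

Perpendicular speed = 1.080 m/s; crossing time = 373 / 1.080 = 345.438 s.
Net downstream speed = 0.090 m/s.
Drift = 0.090 × 345.438 = 31.127 m (downstream).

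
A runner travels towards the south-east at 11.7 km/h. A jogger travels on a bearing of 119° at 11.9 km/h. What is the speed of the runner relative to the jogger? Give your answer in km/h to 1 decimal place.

3.3 km/h

Taking east as x and north as y: runner velocity = (8.273, -8.273) km/h; jogger velocity = (10.408, -5.769) km/h.
Velocity of runner relative to jogger = (8.273, -8.273) − (10.408, -5.769) = (-2.135, -2.504) km/h.
Magnitude = |(-2.135, -2.504)| = 3.290 km/h.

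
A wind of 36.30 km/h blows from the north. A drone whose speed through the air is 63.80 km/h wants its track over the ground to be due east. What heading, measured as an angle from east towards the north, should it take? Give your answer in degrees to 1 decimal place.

34.7°

The wind pushes perpendicular to the desired track; the heading must have a component into the wind equal to 36.30 km/h: 63.80 sin θ = 36.30.
sin θ = 0.5690, so θ = 34.678°.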